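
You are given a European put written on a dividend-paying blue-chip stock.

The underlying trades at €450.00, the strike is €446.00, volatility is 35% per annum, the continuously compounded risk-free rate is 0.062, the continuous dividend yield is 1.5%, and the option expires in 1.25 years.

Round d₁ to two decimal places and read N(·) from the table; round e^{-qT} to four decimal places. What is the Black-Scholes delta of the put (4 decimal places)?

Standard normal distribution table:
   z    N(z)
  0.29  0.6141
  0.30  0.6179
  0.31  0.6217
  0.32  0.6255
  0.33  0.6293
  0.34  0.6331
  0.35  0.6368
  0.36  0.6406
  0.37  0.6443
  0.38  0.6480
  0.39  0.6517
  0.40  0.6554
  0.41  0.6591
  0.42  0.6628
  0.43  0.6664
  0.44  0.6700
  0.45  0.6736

-0.3491

T = 1.25;  σ√T = 0.3913
d₁ = [ln(450/446) + (0.062 − 0.015 + 0.35²/2)·1.25] / 0.3913 = [0.0089 + 0.1353] / 0.3913 = 0.3686 ⇒ 0.37
N(d₁) = N(0.37) = 0.6443
Δ_put = e^(−qT)·(N(d₁) − 1) = 0.9814·(0.6443 − 1) = -0.3491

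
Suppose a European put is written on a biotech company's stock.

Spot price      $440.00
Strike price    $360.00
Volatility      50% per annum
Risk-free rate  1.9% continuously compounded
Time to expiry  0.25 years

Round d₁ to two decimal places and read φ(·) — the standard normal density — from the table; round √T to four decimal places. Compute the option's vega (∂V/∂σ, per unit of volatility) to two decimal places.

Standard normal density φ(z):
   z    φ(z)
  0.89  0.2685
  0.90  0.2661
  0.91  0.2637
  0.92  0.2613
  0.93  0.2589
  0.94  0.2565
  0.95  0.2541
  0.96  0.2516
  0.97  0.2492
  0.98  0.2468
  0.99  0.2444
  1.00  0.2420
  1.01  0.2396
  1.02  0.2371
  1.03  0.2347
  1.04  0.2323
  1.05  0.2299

σ√T = 0.5·√0.25 = 0.2500
d₁ = [ln(440/360) + (0.019 + 0.5²/2)·0.25] / 0.2500 = [0.2007 + 0.0360] / 0.2500 = 0.9467 which rounds to 0.95
√T = √0.25 = 0.5000
φ(d₁) = φ(0.95) = 0.2541
vega = S·φ(d₁)·√T = 440·0.2541·0.5000 = 55.9020
(Call and put vega coincide under Black-Scholes.)

55.90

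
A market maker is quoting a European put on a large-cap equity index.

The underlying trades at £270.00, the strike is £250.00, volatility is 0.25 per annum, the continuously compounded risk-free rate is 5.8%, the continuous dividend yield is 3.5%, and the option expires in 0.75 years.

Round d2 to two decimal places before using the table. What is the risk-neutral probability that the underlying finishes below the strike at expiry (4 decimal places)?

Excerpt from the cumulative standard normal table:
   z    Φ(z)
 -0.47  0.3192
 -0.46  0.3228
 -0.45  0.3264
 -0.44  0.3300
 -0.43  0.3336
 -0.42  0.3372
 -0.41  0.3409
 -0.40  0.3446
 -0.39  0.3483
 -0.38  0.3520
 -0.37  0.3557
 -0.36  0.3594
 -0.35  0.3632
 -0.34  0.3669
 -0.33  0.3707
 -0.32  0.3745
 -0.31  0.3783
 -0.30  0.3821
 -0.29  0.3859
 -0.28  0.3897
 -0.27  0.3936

0.3707

σ√T = 0.25 × 0.8660 = 0.2165
ln(S/K) + (r − q + σ²/2)T = ln(270/250) + (0.058 − 0.035 + 0.25²/2)·0.75 = 0.0770 + 0.0407 = 0.1176
d₁ = 0.1176 / 0.2165 = 0.5434 ⇒ 0.54
d₂ = d₁ − σ√T = 0.5434 − 0.2165 = 0.3269 ⇒ 0.33
Pr(exercise) under Q = N(−d₂) = N(-0.33) = 0.3707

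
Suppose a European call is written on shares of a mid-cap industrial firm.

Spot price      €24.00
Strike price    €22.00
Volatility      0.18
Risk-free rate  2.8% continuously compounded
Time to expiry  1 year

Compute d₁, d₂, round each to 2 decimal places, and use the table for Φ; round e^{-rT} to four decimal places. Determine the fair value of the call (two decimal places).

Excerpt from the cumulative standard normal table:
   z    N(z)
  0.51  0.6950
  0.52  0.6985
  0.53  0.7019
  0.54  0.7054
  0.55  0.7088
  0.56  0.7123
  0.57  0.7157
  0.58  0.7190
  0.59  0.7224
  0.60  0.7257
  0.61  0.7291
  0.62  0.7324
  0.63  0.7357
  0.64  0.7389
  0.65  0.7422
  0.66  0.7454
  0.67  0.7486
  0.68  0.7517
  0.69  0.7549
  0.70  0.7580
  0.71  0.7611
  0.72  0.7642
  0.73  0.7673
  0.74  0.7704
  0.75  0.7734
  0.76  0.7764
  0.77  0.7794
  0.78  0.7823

€3.25

T = 1;  σ√T = 0.1800
d₁ = [ln(24/22) + (0.028 + 0.18²/2)·1] / 0.1800 = [0.0870 + 0.0442] / 0.1800 = 0.7290 ≈ 0.73
d₂ = d₁ − σ√T = 0.7290 − 0.1800 = 0.5490 ≈ 0.55
exp(−rT) = exp(−0.028·1) = 0.9724
N(d₁) = N(0.73) = 0.7673;  N(d₂) = N(0.55) = 0.7088
C = 24·0.7673 − 22·0.9724·0.7088 = 18.4152 − 15.1632 = 3.2520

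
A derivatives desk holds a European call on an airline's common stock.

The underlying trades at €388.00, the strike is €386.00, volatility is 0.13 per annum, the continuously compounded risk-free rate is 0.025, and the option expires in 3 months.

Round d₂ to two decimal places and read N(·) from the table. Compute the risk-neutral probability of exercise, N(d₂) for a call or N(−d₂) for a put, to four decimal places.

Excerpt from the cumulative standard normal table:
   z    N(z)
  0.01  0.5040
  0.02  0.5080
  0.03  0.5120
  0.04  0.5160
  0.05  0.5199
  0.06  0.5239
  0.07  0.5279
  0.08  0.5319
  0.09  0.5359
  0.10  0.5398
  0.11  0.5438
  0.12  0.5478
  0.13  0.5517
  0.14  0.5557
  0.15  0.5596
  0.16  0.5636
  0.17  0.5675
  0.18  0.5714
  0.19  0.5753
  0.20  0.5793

T = 0.25;  σ√T = 0.0650
d₁ = [ln(388/386) + (0.025 + 0.13²/2)·0.25] / 0.0650 = [0.0052 + 0.0084] / 0.0650 = 0.2082 ≈ 0.21
d₂ = d₁ − σ√T = 0.2082 − 0.0650 = 0.1432 ≈ 0.14
Pr(exercise) under Q = N(d₂) = 0.5557

0.5557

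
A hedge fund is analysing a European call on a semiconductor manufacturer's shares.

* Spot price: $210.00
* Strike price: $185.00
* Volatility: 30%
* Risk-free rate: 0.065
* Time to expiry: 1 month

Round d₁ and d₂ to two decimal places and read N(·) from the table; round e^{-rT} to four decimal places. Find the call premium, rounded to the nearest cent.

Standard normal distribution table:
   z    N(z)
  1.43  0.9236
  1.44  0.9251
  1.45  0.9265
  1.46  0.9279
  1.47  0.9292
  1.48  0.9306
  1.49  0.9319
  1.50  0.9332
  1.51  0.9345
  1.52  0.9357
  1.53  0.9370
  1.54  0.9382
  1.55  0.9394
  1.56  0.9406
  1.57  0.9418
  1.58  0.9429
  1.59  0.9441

T = 0.08333;  σ√T = 0.0866
d₁ = [ln(210/185) + (0.065 + 0.3²/2)·0.08333] / 0.0866 = [0.1268 + 0.0092] / 0.0866 = 1.5695 → 1.57
d₂ = d₁ − σ√T = 1.5695 − 0.0866 = 1.4828 → 1.48
e^(−rT) = e^(−0.065·0.08333) = 0.9946
N(d₁) = N(1.57) = 0.9418;  N(d₂) = N(1.48) = 0.9306
C = 210·0.9418 − 185·0.9946·0.9306 = 197.7780 − 171.2313 = 26.5467

$26.55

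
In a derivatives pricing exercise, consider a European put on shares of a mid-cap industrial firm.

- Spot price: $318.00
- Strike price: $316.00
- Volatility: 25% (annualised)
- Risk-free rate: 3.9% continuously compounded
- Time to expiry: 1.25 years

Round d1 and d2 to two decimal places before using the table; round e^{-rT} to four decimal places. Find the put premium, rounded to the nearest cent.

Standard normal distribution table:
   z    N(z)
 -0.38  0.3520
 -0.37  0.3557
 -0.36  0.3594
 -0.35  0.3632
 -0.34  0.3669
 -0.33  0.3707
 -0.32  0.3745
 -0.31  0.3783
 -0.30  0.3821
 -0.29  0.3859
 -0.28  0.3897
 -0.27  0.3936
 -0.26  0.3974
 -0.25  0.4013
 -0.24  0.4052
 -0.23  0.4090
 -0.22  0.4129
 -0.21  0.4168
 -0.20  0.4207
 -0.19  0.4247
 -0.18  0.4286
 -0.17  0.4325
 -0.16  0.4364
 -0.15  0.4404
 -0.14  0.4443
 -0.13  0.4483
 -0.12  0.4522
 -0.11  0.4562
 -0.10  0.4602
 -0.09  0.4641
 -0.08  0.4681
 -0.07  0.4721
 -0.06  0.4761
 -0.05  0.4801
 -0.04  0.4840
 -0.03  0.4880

$26.61

σ√T = 0.25 × 1.1180 = 0.2795
d₁ = [ln(318/316) + (0.039 + 0.25²/2)·1.25] / 0.2795 = [0.0063 + 0.0878] / 0.2795 = 0.3367 → 0.34
d₂ = d₁ − σ√T = 0.3367 − 0.2795 = 0.0572 → 0.06
e^(−rT) = e^(−0.039·1.25) = 0.9524
N(−d₂) = N(-0.06) = 0.4761;  N(−d₁) = N(-0.34) = 0.3669
P = 316·0.9524·0.4761 − 318·0.3669 = 143.2863 − 116.6742 = 26.6121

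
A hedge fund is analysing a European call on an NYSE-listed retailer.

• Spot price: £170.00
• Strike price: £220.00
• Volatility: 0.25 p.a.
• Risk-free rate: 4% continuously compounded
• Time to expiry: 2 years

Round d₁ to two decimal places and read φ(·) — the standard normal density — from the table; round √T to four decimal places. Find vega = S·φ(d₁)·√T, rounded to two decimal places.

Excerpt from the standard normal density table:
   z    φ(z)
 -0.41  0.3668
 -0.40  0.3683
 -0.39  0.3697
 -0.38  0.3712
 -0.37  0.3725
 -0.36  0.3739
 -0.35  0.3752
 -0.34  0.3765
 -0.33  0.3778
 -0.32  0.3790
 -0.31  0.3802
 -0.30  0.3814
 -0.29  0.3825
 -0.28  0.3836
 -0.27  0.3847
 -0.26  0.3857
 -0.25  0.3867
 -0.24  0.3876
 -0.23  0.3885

σ√T = 0.25 × 1.4142 = 0.3536
d₁ = [ln(170/220) + (0.04 + ½·0.25²)·2] / (σ√T) = (-0.2578 + 0.1425) / 0.3536 = -0.3262 → -0.33
√T = √2 = 1.4142
φ(d₁) = φ(-0.33) = 0.3778
vega = S·φ(d₁)·√T = 170·0.3778·1.4142 = 90.8284

90.83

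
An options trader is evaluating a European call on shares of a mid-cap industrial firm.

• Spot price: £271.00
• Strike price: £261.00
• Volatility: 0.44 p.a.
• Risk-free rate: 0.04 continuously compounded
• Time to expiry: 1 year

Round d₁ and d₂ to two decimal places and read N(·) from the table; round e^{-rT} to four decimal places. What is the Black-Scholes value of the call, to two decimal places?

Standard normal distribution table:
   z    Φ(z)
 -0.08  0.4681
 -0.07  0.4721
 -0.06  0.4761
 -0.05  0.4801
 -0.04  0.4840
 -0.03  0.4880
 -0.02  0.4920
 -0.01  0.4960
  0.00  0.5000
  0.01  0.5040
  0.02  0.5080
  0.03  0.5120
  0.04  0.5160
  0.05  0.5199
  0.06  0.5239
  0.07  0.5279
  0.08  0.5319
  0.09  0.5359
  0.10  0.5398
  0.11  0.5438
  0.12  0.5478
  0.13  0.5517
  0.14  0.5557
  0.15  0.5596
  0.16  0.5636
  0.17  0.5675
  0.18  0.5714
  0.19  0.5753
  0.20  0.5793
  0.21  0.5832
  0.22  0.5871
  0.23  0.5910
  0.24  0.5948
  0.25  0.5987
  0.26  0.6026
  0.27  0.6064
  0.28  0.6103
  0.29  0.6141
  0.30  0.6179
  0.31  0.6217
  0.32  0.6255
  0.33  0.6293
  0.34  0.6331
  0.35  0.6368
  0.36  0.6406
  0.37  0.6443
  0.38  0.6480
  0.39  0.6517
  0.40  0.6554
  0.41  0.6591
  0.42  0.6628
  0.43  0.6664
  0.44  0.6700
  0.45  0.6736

σ√T = 0.44·√1 = 0.4400
d₁ = [ln(271/261) + (0.04 + ½·0.44²)·1] / (σ√T) = (0.0376 + 0.1368) / 0.4400 = 0.3964 ≈ 0.40
d₂ = 0.3964 − 0.4400 = -0.0436 ≈ -0.04
exp(−rT) = exp(−0.04·1) = 0.9608
N(d₁) = N(0.40) = 0.6554;  N(d₂) = N(-0.04) = 0.4840
C = 271·0.6554 − 261·0.9608·0.4840 = 177.6134 − 121.3721 = 56.2413

£56.24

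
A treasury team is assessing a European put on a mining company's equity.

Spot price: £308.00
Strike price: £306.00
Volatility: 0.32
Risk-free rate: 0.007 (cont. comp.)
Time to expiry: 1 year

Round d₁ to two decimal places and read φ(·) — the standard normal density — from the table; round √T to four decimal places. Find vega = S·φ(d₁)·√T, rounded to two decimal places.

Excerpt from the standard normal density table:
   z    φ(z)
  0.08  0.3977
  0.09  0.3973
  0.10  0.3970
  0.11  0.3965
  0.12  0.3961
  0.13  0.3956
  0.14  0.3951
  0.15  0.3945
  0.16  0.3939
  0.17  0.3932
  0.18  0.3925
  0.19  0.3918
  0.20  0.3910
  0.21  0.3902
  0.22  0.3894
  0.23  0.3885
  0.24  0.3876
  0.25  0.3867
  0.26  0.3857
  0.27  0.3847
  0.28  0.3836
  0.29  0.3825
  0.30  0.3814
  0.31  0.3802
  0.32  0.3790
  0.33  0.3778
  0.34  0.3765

T = 1;  σ√T = 0.3200
d₁ = [ln(308/306) + (0.007 + 0.32²/2)·1] / 0.3200 = [0.0065 + 0.0582] / 0.3200 = 0.2022 ⇒ 0.20
√T = √1 = 1.0000
φ(d₁) = φ(0.20) = 0.3910
vega = S·φ(d₁)·√T = 308·0.3910·1.0000 = 120.4280
(Call and put vega coincide under Black-Scholes.)

120.43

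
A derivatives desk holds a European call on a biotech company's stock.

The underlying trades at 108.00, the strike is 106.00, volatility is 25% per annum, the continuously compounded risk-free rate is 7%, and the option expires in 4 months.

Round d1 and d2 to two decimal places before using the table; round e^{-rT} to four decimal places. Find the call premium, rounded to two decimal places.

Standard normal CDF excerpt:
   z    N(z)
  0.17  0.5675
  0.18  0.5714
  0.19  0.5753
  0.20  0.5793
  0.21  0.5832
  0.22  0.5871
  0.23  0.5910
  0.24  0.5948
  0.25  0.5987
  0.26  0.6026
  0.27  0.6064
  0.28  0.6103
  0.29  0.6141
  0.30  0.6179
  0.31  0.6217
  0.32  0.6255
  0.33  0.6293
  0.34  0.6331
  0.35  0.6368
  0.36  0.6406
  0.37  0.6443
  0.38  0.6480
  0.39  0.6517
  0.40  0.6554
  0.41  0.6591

σ√T = 0.25 × 0.5774 = 0.1443
ln(S/K) + (r + σ²/2)T = ln(108/106) + (0.07 + 0.25²/2)·0.3333 = 0.0187 + 0.0338 = 0.0524
d₁ = 0.0524 / 0.1443 = 0.3633 ⇒ 0.36
d₂ = d₁ − σ√T = 0.3633 − 0.1443 = 0.2190 ⇒ 0.22
exp(−rT) = exp(−0.07·0.3333) = 0.9769
C = 108·N(0.36) − 106·0.9769·N(0.22) = 108·0.6406 − 106·0.9769·0.5871 = 69.1848 − 60.7950 = 8.3898

8.39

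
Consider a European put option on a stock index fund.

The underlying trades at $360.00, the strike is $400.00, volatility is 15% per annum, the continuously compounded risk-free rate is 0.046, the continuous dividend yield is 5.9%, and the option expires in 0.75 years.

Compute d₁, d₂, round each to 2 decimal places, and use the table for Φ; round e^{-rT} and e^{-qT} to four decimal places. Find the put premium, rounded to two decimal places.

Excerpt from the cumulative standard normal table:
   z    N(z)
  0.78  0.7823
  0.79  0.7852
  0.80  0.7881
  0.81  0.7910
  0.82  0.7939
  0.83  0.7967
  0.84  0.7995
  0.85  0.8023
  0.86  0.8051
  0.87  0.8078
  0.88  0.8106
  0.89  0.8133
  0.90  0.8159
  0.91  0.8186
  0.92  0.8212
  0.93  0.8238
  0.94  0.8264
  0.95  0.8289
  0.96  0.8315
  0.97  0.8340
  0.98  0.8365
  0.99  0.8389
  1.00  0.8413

T = 0.75;  σ√T = 0.1299
d₁ = [ln(360/400) + (0.046 − 0.059 + ½·0.15²)·0.75] / (σ√T) = (-0.1054 − 0.0013) / 0.1299 = -0.8212 ⇒ -0.82
d₂ = -0.8212 − 0.1299 = -0.9511 ⇒ -0.95
e^(−qT) = e^(−0.059·0.75) = 0.9567;  e^(−rT) = e^(−0.046·0.75) = 0.9661
N(−d₂) = N(0.95) = 0.8289;  N(−d₁) = N(0.82) = 0.7939
P = 400·0.9661·0.8289 − 360·0.9567·0.7939 = 320.3201 − 273.4287 = 46.8914

$46.89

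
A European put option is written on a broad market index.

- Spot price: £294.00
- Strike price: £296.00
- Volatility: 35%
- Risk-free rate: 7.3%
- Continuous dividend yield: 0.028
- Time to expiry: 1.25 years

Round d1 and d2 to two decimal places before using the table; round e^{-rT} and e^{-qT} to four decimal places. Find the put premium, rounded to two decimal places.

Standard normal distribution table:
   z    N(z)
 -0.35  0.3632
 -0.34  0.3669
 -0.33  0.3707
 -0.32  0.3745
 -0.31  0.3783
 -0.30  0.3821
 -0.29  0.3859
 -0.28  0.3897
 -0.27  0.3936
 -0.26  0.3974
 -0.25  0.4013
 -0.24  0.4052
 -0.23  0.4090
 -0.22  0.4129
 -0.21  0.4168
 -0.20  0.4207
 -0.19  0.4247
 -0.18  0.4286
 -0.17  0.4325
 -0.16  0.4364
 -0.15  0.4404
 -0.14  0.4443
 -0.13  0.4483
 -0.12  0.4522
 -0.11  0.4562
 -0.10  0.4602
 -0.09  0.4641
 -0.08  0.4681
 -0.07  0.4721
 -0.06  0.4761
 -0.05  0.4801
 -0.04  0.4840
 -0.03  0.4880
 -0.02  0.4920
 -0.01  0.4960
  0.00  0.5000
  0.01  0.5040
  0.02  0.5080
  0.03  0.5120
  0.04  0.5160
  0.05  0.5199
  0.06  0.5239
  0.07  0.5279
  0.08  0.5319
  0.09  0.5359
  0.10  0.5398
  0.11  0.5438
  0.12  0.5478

£36.32

σ√T = 0.35·√1.25 = 0.3913
d₁ = [ln(294/296) + (0.073 − 0.028 + 0.35²/2)·1.25] / 0.3913 = [-0.0068 + 0.1328] / 0.3913 = 0.3221 ⇒ 0.32
d₂ = d₁ − σ√T = 0.3221 − 0.3913 = -0.0692 ⇒ -0.07
exp(−qT) = exp(−0.028·1.25) = 0.9656;  exp(−rT) = exp(−0.073·1.25) = 0.9128
N(−d₂) = N(0.07) = 0.5279;  N(−d₁) = N(-0.32) = 0.3745
P = 296·0.9128·0.5279 − 294·0.9656·0.3745 = 142.6327 − 106.3155 = 36.3172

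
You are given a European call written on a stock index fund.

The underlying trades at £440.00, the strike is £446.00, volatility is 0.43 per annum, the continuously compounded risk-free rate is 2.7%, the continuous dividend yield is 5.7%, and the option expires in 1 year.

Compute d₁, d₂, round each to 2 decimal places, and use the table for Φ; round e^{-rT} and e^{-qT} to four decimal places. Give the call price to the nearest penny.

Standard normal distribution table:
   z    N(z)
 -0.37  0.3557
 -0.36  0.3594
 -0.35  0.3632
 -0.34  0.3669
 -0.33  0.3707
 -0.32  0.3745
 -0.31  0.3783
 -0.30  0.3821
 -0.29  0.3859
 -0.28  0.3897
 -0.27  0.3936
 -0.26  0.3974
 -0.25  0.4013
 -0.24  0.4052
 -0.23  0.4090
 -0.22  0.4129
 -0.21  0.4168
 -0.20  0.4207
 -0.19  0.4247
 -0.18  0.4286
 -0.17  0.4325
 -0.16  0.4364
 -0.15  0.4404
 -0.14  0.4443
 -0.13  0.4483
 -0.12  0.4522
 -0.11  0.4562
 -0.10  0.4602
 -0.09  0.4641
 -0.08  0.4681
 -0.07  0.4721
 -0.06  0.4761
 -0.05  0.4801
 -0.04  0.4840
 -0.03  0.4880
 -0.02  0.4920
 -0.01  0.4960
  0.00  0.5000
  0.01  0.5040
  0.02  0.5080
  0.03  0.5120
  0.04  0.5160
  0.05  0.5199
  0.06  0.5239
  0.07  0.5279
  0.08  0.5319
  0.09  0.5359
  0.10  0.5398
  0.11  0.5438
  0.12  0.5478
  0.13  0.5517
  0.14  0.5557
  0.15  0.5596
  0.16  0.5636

£63.43

σ√T = 0.43 × 1.0000 = 0.4300
d₁ = [ln(440/446) + (0.027 − 0.057 + 0.43²/2)·1] / 0.4300 = [-0.0135 + 0.0624] / 0.4300 = 0.1137 which rounds to 0.11
d₂ = d₁ − σ√T = 0.1137 − 0.4300 = -0.3163 which rounds to -0.32
e^(−qT) = e^(−0.057·1) = 0.9446;  e^(−rT) = e^(−0.027·1) = 0.9734
N(d₁) = N(0.11) = 0.5438;  N(d₂) = N(-0.32) = 0.3745
C = 440·0.9446·0.5438 − 446·0.9734·0.3745 = 226.0163 − 162.5841 = 63.4322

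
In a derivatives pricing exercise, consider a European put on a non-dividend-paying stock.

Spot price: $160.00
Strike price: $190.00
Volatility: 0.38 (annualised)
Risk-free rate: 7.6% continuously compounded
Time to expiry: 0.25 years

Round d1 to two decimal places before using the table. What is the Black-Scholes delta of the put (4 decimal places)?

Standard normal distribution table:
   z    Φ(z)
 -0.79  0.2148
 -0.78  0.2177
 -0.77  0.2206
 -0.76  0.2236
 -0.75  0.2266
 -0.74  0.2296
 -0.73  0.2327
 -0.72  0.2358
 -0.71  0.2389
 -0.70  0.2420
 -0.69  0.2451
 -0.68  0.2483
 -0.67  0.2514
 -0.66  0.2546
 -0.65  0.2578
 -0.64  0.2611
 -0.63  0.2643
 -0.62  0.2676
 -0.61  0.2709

-0.7611

T = 0.25;  σ√T = 0.1900
d₁ = [ln(160/190) + (0.076 + 0.38²/2)·0.25] / 0.1900 = [-0.1719 + 0.0370] / 0.1900 = -0.7095 which rounds to -0.71
N(d₁) = N(-0.71) = 0.2389
Δ_put = N(d₁) − 1 = 0.2389 − 1 = -0.7611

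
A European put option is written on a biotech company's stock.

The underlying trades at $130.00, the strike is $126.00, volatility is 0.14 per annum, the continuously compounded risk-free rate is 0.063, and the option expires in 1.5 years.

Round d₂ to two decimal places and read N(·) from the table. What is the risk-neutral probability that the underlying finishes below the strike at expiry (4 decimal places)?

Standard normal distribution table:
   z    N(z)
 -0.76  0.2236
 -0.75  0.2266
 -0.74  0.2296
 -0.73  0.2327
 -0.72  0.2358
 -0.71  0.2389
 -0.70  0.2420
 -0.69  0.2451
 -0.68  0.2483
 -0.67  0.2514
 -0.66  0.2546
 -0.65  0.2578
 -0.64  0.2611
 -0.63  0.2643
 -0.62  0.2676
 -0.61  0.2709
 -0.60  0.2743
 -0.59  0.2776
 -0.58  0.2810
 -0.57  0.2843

σ√T = 0.14 × 1.2247 = 0.1715
d₁ = [ln(130/126) + (0.063 + 0.14²/2)·1.5] / 0.1715 = [0.0313 + 0.1092] / 0.1715 = 0.8191 ≈ 0.82
d₂ = d₁ − σ√T = 0.8191 − 0.1715 = 0.6477 ≈ 0.65
Risk-neutral Pr[S_T < K] = N(−d₂) = N(-0.65) = 0.2578

0.2578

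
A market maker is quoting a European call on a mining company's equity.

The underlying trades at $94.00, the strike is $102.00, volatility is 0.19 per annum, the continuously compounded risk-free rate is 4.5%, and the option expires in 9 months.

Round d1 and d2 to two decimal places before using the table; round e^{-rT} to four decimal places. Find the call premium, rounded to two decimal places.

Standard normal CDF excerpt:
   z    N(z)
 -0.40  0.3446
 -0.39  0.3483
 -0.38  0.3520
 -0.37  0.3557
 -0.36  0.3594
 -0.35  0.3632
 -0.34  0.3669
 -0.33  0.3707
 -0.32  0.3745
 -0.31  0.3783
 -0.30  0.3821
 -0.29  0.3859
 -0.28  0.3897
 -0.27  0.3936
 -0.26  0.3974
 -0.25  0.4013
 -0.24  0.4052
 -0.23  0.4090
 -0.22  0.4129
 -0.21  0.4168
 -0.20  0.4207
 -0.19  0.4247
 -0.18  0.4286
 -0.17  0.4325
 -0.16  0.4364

σ√T = 0.19·√0.75 = 0.1645
d₁ = [ln(94/102) + (0.045 + ½·0.19²)·0.75] / (σ√T) = (-0.0817 + 0.0473) / 0.1645 = -0.2090 ≈ -0.21
d₂ = -0.2090 − 0.1645 = -0.3735 ≈ -0.37
e^(−rT) = e^(−0.045·0.75) = 0.9668
N(d₁) = N(-0.21) = 0.4168;  N(d₂) = N(-0.37) = 0.3557
C = 94·0.4168 − 102·0.9668·0.3557 = 39.1792 − 35.0769 = 4.1023

$4.10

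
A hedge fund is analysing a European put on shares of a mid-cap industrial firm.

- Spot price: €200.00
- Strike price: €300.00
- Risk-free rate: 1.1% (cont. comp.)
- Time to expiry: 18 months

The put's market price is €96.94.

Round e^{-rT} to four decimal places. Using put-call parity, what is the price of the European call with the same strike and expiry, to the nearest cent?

exp(−rT) = exp(−0.011·1.5) = 0.9836
Put-call parity: C − P = S − K·e^(−rT) = 200 − 300·0.9836 = 200 − 295.0800 = -95.0800
C = P + (C − P) = 96.94 + (-95.0800) = 1.8600

€1.86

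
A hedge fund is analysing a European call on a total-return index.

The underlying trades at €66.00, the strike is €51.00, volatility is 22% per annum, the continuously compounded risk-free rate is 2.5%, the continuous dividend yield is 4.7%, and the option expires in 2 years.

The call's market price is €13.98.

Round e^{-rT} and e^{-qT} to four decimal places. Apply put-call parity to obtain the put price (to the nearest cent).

€2.41

e^(−qT) = e^(−0.047·2) = 0.9103;  e^(−rT) = e^(−0.025·2) = 0.9512
Put-call parity: C − P = S·e^(−qT) − K·e^(−rT) = 66·0.9103 − 51·0.9512 = 60.0798 − 48.5112 = 11.5686
P = C − (C − P) = 13.98 − (11.5686) = 2.4114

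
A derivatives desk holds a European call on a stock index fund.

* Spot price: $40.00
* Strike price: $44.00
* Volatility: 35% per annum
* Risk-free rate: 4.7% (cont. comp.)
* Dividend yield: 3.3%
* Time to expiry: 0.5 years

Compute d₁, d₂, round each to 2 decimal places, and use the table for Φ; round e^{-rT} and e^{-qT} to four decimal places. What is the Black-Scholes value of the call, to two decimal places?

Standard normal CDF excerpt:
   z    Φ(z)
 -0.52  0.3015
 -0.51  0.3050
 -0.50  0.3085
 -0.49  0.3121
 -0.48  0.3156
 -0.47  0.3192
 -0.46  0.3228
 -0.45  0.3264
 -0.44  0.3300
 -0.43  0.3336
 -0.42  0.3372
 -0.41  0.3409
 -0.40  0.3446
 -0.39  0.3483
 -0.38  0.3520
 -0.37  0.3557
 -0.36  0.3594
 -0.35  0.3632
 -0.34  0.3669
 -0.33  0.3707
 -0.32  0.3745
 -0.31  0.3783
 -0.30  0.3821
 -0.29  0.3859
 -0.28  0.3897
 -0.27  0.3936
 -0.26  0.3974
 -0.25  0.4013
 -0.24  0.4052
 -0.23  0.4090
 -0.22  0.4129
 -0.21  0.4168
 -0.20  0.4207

$2.53

σ√T = 0.35·√0.5 = 0.2475
ln(S/K) + (r − q + σ²/2)T = ln(40/44) + (0.047 − 0.033 + 0.35²/2)·0.5 = -0.0953 + 0.0376 = -0.0577
d₁ = -0.0577 / 0.2475 = -0.2331 which rounds to -0.23
d₂ = d₁ − σ√T = -0.2331 − 0.2475 = -0.4806 which rounds to -0.48
exp(−qT) = exp(−0.033·0.5) = 0.9836;  exp(−rT) = exp(−0.047·0.5) = 0.9768
N(d₁) = N(-0.23) = 0.4090;  N(d₂) = N(-0.48) = 0.3156
C = 40·0.9836·0.4090 − 44·0.9768·0.3156 = 16.0917 − 13.5642 = 2.5275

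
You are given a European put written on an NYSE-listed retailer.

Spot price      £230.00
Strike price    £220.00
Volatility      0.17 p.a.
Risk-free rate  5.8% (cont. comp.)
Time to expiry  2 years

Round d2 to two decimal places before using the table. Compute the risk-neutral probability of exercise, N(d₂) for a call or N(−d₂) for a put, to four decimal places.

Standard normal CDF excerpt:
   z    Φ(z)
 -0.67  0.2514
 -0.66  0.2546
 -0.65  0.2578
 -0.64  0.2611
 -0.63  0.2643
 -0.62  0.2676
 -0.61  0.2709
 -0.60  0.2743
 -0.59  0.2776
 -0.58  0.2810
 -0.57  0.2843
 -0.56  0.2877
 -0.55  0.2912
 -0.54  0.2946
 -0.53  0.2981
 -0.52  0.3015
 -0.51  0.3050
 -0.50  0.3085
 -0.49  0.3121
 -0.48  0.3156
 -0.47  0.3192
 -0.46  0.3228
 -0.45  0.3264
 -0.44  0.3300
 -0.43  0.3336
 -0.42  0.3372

0.2912

σ√T = 0.17·√2 = 0.2404
d₁ = [ln(230/220) + (0.058 + ½·0.17²)·2] / (σ√T) = (0.0445 + 0.1449) / 0.2404 = 0.7876 ⇒ 0.79
d₂ = 0.7876 − 0.2404 = 0.5472 ⇒ 0.55
Risk-neutral Pr[S_T < K] = N(−d₂) = N(-0.55) = 0.2912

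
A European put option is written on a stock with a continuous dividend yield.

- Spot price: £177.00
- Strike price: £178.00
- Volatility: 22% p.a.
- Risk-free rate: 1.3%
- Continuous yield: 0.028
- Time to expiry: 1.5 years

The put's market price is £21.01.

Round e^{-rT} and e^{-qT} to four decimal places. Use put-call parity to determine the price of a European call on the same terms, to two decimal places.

£16.17

e^(−qT) = e^(−0.028·1.5) = 0.9589;  e^(−rT) = e^(−0.013·1.5) = 0.9807
Put-call parity: C − P = S·e^(−qT) − K·e^(−rT) = 177·0.9589 − 178·0.9807 = 169.7253 − 174.5646 = -4.8393
C = P + (C − P) = 21.01 + (-4.8393) = 16.1707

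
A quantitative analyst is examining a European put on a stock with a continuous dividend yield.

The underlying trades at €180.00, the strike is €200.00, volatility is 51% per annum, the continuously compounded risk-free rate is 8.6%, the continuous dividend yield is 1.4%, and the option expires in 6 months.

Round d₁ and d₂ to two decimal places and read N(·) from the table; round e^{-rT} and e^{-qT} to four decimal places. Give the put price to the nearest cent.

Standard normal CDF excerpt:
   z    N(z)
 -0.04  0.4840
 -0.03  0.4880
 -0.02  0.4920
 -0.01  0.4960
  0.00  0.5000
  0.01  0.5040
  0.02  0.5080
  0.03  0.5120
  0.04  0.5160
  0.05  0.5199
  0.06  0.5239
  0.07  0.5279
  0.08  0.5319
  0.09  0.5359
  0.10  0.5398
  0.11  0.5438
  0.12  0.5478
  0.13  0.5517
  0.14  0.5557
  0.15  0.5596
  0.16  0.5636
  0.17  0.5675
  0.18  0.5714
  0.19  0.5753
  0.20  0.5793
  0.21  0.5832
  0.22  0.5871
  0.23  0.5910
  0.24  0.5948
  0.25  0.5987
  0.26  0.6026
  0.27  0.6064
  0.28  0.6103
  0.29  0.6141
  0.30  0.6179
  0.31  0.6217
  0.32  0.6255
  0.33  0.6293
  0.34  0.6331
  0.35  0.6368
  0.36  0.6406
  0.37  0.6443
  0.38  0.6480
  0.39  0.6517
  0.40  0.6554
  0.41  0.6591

T = 0.5;  σ√T = 0.3606
d₁ = [ln(180/200) + (0.086 − 0.014 + 0.51²/2)·0.5] / 0.3606 = [-0.1054 + 0.1010] / 0.3606 = -0.0120 → -0.01
d₂ = d₁ − σ√T = -0.0120 − 0.3606 = -0.3726 → -0.37
e^(−qT) = e^(−0.014·0.5) = 0.9930;  e^(−rT) = e^(−0.086·0.5) = 0.9579
P = 200·0.9579·N(0.37) − 180·0.9930·N(0.01) = 200·0.9579·0.6443 − 180·0.9930·0.5040 = 123.4350 − 90.0850 = 33.3500

€33.35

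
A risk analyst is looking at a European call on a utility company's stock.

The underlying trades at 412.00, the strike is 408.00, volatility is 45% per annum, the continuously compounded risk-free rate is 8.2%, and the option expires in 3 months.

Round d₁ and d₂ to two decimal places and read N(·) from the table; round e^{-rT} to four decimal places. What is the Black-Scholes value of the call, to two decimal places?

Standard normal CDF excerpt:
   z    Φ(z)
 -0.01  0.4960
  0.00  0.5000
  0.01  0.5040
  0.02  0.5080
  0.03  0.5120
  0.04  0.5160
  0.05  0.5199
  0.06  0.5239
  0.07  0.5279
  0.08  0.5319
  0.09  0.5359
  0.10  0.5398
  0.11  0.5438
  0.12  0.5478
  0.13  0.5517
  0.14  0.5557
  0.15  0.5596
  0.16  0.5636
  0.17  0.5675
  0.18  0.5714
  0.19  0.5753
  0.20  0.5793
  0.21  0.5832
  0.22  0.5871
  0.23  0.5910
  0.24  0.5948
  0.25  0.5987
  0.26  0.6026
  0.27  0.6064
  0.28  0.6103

T = 0.25;  σ√T = 0.2250
d₁ = [ln(412/408) + (0.082 + 0.45²/2)·0.25] / 0.2250 = [0.0098 + 0.0458] / 0.2250 = 0.2470 which rounds to 0.25
d₂ = d₁ − σ√T = 0.2470 − 0.2250 = 0.0220 which rounds to 0.02
e^(−rT) = e^(−0.082·0.25) = 0.9797
N(d₁) = N(0.25) = 0.5987;  N(d₂) = N(0.02) = 0.5080
C = 412·0.5987 − 408·0.9797·0.5080 = 246.6644 − 203.0565 = 43.6079

43.61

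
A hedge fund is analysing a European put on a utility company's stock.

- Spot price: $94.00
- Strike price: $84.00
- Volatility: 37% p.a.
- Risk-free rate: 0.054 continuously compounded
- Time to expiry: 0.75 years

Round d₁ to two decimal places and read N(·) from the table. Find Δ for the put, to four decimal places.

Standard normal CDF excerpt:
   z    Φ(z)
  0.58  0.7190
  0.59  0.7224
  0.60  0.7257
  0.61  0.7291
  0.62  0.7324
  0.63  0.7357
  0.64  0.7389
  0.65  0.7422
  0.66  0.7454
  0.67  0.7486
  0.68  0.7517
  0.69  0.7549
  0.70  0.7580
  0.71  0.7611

σ√T = 0.37·√0.75 = 0.3204
d₁ = [ln(94/84) + (0.054 + ½·0.37²)·0.75] / (σ√T) = (0.1125 + 0.0918) / 0.3204 = 0.6376 which rounds to 0.64
N(d₁) = N(0.64) = 0.7389
Δ_put = N(d₁) − 1 = 0.7389 − 1 = -0.2611

-0.2611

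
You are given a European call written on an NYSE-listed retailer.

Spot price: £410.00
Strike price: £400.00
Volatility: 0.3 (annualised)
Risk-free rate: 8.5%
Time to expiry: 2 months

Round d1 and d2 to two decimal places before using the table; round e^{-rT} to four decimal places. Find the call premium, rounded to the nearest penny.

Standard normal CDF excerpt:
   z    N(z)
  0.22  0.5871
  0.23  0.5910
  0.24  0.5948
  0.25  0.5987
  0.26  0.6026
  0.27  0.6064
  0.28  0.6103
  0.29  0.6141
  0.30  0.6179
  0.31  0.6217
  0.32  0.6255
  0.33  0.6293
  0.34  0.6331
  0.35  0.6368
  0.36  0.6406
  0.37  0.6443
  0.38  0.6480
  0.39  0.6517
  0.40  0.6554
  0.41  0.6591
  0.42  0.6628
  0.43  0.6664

σ√T = 0.3·√0.1667 = 0.1225
ln(S/K) + (r + σ²/2)T = ln(410/400) + (0.085 + 0.3²/2)·0.1667 = 0.0247 + 0.0217 = 0.0464
d₁ = 0.0464 / 0.1225 = 0.3785 ≈ 0.38
d₂ = d₁ − σ√T = 0.3785 − 0.1225 = 0.2560 ≈ 0.26
exp(−rT) = exp(−0.085·0.1667) = 0.9859
N(d₁) = N(0.38) = 0.6480;  N(d₂) = N(0.26) = 0.6026
C = 410·0.6480 − 400·0.9859·0.6026 = 265.6800 − 237.6413 = 28.0387

£28.04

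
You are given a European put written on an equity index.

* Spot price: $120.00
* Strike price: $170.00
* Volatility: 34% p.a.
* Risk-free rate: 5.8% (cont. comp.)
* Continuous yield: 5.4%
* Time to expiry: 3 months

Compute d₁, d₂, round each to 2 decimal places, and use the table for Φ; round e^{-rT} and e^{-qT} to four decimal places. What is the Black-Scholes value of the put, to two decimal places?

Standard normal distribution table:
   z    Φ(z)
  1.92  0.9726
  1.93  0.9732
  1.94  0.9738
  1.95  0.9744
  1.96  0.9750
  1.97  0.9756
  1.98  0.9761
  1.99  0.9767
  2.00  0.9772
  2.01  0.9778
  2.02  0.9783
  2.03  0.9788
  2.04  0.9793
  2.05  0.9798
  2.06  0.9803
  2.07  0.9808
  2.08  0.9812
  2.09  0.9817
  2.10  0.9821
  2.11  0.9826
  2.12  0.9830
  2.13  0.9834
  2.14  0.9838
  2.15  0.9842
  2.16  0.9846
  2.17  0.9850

T = 0.25;  σ√T = 0.1700
d₁ = [ln(120/170) + (0.058 − 0.054 + 0.34²/2)·0.25] / 0.1700 = [-0.3483 + 0.0155] / 0.1700 = -1.9580 ≈ -1.96
d₂ = d₁ − σ√T = -1.9580 − 0.1700 = -2.1280 ≈ -2.13
e^(−qT) = e^(−0.054·0.25) = 0.9866;  e^(−rT) = e^(−0.058·0.25) = 0.9856
P = 170·0.9856·N(2.13) − 120·0.9866·N(1.96) = 170·0.9856·0.9834 − 120·0.9866·0.9750 = 164.7706 − 115.4322 = 49.3384

$49.34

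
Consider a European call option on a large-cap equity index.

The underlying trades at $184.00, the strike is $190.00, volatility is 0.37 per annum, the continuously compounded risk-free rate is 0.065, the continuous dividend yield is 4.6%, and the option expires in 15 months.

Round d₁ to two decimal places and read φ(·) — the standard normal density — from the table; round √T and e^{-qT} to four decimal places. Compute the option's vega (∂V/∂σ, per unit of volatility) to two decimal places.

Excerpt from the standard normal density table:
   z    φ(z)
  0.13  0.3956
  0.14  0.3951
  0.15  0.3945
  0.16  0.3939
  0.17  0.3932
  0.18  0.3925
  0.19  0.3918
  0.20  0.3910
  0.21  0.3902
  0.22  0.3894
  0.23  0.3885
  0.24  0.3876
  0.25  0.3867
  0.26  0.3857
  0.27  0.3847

σ√T = 0.37·√1.25 = 0.4137
ln(S/K) + (r − q + σ²/2)T = ln(184/190) + (0.065 − 0.046 + 0.37²/2)·1.25 = -0.0321 + 0.1093 = 0.0772
d₁ = 0.0772 / 0.4137 = 0.1867 which rounds to 0.19
√T = √1.25 = 1.1180
φ(d₁) = φ(0.19) = 0.3918
exp(−qT) = exp(−0.046·1.25) = 0.9441
vega = S·exp(−qT)·φ(d₁)·√T = 184·0.9441·0.3918·1.1180 = 76.0925
(The put has the same vega.)

76.09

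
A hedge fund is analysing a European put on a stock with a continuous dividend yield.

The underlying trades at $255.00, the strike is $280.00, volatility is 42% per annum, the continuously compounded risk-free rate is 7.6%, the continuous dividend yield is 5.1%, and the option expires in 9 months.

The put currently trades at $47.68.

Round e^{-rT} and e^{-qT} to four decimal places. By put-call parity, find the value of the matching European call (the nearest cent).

exp(−qT) = exp(−0.051·0.75) = 0.9625;  exp(−rT) = exp(−0.076·0.75) = 0.9446
Put-call parity: C − P = S·e^(−qT) − K·e^(−rT) = 255·0.9625 − 280·0.9446 = 245.4375 − 264.4880 = -19.0505
C = P + (C − P) = 47.68 + (-19.0505) = 28.6295

$28.63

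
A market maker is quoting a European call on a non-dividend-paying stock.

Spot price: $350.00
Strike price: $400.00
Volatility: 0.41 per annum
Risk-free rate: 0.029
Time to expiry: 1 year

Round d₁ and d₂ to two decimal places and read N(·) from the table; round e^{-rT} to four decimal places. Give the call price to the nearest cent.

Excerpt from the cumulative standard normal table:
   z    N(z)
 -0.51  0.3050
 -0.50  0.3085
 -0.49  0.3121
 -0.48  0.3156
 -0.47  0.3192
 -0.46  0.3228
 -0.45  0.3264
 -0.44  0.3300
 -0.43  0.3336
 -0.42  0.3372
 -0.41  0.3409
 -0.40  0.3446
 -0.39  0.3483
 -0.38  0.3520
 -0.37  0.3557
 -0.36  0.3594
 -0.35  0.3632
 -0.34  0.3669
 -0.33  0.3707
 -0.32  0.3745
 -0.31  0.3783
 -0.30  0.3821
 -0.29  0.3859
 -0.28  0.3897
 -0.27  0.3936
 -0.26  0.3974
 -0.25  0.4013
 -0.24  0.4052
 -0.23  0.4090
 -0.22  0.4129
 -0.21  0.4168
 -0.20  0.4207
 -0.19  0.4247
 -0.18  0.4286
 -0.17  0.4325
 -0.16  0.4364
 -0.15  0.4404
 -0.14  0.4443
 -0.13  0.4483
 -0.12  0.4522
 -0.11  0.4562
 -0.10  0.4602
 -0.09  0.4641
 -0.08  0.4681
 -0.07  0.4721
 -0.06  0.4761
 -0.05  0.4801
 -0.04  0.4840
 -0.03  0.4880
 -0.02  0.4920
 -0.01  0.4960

$42.61

T = 1;  σ√T = 0.4100
d₁ = [ln(350/400) + (0.029 + 0.41²/2)·1] / 0.4100 = [-0.1335 + 0.1130] / 0.4100 = -0.0500 ≈ -0.05
d₂ = d₁ − σ√T = -0.0500 − 0.4100 = -0.4600 ≈ -0.46
e^(−rT) = e^(−0.029·1) = 0.9714
N(d₁) = N(-0.05) = 0.4801;  N(d₂) = N(-0.46) = 0.3228
C = 350·0.4801 − 400·0.9714·0.3228 = 168.0350 − 125.4272 = 42.6078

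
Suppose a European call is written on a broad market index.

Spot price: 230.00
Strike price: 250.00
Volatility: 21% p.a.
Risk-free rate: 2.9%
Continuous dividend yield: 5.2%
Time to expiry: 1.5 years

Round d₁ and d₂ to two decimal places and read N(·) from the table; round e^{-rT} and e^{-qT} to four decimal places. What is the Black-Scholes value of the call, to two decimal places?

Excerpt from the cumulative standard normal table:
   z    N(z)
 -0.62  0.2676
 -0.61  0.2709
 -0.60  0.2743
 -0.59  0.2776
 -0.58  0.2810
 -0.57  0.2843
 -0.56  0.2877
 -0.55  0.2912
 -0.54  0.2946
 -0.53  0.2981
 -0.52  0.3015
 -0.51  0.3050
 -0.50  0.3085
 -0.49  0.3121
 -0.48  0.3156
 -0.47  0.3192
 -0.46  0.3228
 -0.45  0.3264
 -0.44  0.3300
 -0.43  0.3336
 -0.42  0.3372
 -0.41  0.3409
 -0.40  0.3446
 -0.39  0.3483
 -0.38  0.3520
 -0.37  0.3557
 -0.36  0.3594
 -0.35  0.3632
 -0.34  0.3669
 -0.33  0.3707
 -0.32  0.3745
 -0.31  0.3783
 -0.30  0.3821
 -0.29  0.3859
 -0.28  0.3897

12.42

σ√T = 0.21·√1.5 = 0.2572
ln(S/K) + (r − q + σ²/2)T = ln(230/250) + (0.029 − 0.052 + 0.21²/2)·1.5 = -0.0834 − 0.0014 = -0.0848
d₁ = -0.0848 / 0.2572 = -0.3297 which rounds to -0.33
d₂ = d₁ − σ√T = -0.3297 − 0.2572 = -0.5869 which rounds to -0.59
exp(−qT) = exp(−0.052·1.5) = 0.9250;  exp(−rT) = exp(−0.029·1.5) = 0.9574
N(d₁) = N(-0.33) = 0.3707;  N(d₂) = N(-0.59) = 0.2776
C = 230·0.9250·0.3707 − 250·0.9574·0.2776 = 78.8664 − 66.4436 = 12.4229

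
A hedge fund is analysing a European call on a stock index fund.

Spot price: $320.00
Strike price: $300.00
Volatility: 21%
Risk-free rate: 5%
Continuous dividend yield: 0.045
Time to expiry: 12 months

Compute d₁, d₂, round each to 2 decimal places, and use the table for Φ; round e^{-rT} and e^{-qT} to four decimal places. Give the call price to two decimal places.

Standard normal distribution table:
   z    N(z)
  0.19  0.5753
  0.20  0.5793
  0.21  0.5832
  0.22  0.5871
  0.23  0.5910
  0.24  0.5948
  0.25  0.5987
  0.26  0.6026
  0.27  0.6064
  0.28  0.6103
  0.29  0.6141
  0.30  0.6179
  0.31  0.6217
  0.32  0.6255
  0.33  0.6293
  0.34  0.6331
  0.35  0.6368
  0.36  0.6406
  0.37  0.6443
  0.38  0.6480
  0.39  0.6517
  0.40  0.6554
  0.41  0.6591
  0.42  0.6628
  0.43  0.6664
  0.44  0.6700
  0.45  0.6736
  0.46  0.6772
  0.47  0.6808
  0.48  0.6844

σ√T = 0.21 × 1.0000 = 0.2100
d₁ = [ln(320/300) + (0.05 − 0.045 + 0.21²/2)·1] / 0.2100 = [0.0645 + 0.0271] / 0.2100 = 0.4361 → 0.44
d₂ = d₁ − σ√T = 0.4361 − 0.2100 = 0.2261 → 0.23
exp(−qT) = exp(−0.045·1) = 0.9560;  exp(−rT) = exp(−0.05·1) = 0.9512
C = 320·0.9560·N(0.44) − 300·0.9512·N(0.23) = 320·0.9560·0.6700 − 300·0.9512·0.5910 = 204.9664 − 168.6478 = 36.3186

$36.32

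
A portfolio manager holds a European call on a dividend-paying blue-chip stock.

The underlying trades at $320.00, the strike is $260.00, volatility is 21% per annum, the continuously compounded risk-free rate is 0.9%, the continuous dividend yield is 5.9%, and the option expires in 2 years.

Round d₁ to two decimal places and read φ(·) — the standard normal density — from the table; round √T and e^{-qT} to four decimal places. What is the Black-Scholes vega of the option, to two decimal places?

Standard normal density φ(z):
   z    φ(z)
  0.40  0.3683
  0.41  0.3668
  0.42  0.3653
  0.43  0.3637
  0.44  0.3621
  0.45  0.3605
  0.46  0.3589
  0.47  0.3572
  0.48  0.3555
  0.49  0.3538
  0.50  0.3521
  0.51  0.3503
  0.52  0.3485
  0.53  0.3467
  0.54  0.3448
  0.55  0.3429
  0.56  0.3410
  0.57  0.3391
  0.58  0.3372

140.88

σ√T = 0.21·√2 = 0.2970
d₁ = [ln(320/260) + (0.009 − 0.059 + 0.21²/2)·2] / 0.2970 = [0.2076 − 0.0559] / 0.2970 = 0.5109 ≈ 0.51
√T = √2 = 1.4142
φ(d₁) = φ(0.51) = 0.3503
e^(−qT) = e^(−0.059·2) = 0.8887
vega = S·e^(−qT)·φ(d₁)·√T = 320·0.8887·0.3503·1.4142 = 140.8822
(Vega is the same for a European call and put with the same parameters.)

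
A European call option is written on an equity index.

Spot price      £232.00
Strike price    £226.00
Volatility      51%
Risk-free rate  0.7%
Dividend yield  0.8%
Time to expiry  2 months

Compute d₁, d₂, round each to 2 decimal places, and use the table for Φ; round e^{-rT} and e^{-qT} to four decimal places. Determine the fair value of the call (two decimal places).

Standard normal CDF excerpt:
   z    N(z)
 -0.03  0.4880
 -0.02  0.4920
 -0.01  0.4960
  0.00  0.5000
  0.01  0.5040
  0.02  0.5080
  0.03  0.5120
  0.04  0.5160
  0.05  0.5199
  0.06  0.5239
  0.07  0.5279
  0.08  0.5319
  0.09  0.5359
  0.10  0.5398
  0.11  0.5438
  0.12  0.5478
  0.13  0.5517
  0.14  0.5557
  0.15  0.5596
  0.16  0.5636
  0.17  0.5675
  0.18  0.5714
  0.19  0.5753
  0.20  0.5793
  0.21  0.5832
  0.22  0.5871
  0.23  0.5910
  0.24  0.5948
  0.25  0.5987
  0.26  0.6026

£22.26

σ√T = 0.51·√0.1667 = 0.2082
ln(S/K) + (r − q + σ²/2)T = ln(232/226) + (0.007 − 0.008 + 0.51²/2)·0.1667 = 0.0262 + 0.0215 = 0.0477
d₁ = 0.0477 / 0.2082 = 0.2292 ≈ 0.23
d₂ = d₁ − σ√T = 0.2292 − 0.2082 = 0.0209 ≈ 0.02
e^(−qT) = e^(−0.008·0.1667) = 0.9987;  e^(−rT) = e^(−0.007·0.1667) = 0.9988
C = 232·0.9987·N(0.23) − 226·0.9988·N(0.02) = 232·0.9987·0.5910 − 226·0.9988·0.5080 = 136.9338 − 114.6702 = 22.2635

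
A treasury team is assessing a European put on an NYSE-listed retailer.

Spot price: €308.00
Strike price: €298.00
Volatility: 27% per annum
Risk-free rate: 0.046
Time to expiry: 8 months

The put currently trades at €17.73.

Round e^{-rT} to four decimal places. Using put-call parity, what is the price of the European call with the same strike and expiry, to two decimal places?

€36.73

e^(−rT) = e^(−0.046·0.6667) = 0.9698
Put-call parity: C − P = S − K·e^(−rT) = 308 − 298·0.9698 = 308 − 289.0004 = 18.9996
C = P + (C − P) = 17.73 + (18.9996) = 36.7296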